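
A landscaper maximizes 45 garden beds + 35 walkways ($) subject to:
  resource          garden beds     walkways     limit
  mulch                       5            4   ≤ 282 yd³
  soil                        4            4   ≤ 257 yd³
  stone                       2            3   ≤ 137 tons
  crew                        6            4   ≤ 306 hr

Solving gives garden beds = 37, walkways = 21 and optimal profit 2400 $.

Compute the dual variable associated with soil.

0

At the optimum: mulch uses 269 of 282 (slack = 13); soil uses 232 of 257 (slack = 25); stone uses 137 of 137 (binding); crew uses 306 of 306 (binding).
Since mulch, soil are not tight, their duals are 0.
From A_Bᵀ y = c: 2·y_stone + 6·y_crew = 45; 3·y_stone + 4·y_crew = 35.
→ y_stone = 3 and y_crew = 6.5.
Shadow price of soil = 0.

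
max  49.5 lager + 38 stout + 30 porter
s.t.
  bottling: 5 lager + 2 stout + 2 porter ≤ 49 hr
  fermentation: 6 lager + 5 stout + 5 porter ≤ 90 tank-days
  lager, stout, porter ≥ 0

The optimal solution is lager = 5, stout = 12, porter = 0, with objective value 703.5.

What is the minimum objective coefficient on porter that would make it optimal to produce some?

Both bottling and fermentation are binding at x*.
From A_Bᵀ y = c: 5·y_bottling + 6·y_fermentation = 49.5; 2·y_bottling + 5·y_fermentation = 38.
This yields shadow prices y_bottling = 1.5, y_fermentation = 7.
porter enters the basis when its profit ≥ yᵀa₃ = 1.5·2 + 7·5 = 38.

38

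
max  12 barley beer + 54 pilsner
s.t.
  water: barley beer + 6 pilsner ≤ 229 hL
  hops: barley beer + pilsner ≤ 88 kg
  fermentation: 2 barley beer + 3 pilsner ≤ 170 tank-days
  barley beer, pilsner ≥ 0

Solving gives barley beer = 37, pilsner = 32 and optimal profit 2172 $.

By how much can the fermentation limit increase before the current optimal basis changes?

34.2

Binding constraints: water, fermentation. The basis is B = [[1,6],[2,3]] with det -9.
Per unit increase in fermentation, x* moves by d = (0.6667, -0.1111).
The basis stays optimal until hops becomes binding; allowable increase = 34.2 tank-days.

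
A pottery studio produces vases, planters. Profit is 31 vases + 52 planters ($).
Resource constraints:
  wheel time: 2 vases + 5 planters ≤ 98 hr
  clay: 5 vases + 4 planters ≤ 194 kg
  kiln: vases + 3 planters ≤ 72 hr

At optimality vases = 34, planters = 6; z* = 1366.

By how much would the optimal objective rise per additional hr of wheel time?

8

Binding: wheel time and clay. Non-binding: kiln (20 unused).
Since kiln is not tight, its dual is 0.
Dual feasibility on the basic columns requires 2·y_wheel time + 5·y_clay = 31, 5·y_wheel time + 4·y_clay = 52.
→ y_wheel time = 8 and y_clay = 3.
Shadow price of wheel time = 8.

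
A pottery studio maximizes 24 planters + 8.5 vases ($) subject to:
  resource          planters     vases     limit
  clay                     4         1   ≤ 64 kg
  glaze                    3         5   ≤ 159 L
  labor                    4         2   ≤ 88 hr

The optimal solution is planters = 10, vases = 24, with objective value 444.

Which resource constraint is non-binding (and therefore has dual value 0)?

glaze

clay: 64/64 (binding)
glaze: 150/159 (slack 9)
labor: 88/88 (binding)
By complementary slackness, a constraint with positive slack has shadow price 0 → glaze.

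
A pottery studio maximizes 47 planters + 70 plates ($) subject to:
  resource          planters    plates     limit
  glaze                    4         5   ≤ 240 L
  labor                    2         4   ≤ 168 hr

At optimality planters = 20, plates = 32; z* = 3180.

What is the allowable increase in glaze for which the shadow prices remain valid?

96

Binding constraints: glaze, labor. The basis is B = [[4,5],[2,4]] with det 6.
Per unit increase in glaze, x* moves by d = (0.6667, -0.3333).
The basis stays optimal until plates reaches 0; allowable increase = 96 L.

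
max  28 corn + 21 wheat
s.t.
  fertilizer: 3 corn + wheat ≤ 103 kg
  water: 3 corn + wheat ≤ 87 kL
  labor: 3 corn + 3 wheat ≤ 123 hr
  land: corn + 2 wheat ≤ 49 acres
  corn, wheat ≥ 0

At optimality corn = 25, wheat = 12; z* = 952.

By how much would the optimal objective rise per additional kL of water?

At the optimum: fertilizer uses 87 of 103 (slack = 16); water uses 87 of 87 (binding); labor uses 111 of 123 (slack = 12); land uses 49 of 49 (binding).
Slack constraints have shadow price 0 (complementary slackness).
From A_Bᵀ y = c: 3·y_water + 1·y_land = 28; 1·y_water + 2·y_land = 21.
→ y_water = 7 and y_land = 7.
Shadow price of water = 7.

7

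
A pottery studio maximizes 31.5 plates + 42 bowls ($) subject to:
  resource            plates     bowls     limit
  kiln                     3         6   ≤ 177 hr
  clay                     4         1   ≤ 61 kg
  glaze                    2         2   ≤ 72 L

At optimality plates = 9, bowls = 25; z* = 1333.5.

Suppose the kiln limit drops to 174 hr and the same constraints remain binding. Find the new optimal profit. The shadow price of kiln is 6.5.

1314

Δb = -3, so new z* = 1333.5 + (6.5)·(-3) = 1333.5 − 19.5 = 1314.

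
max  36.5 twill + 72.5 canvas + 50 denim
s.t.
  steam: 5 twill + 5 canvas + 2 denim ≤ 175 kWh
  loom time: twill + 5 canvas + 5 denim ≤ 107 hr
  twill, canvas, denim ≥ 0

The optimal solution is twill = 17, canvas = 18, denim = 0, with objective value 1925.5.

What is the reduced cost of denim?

Check each constraint at x*: steam 175/175 (tight); loom time 107/107 (tight).
The binding rows give the dual system: 5·y_steam + 1·y_loom time = 36.5 and 5·y_steam + 5·y_loom time = 72.5.
→ y_steam = 5.5 and y_loom time = 9.
Reduced cost of denim: c₃ − yᵀa₃ = 50 − (5.5·2 + 9·5) = 50 − 56 = -6.

-6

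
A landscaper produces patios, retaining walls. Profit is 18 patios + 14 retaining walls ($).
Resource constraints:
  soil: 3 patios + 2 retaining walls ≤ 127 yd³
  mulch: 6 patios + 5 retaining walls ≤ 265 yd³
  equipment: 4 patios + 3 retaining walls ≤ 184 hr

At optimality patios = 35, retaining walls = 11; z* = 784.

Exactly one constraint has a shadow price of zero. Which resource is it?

equipment

soil: 127/127 (binding)
mulch: 265/265 (binding)
equipment: 173/184 (slack 11)
By complementary slackness, a constraint with positive slack has shadow price 0 → equipment.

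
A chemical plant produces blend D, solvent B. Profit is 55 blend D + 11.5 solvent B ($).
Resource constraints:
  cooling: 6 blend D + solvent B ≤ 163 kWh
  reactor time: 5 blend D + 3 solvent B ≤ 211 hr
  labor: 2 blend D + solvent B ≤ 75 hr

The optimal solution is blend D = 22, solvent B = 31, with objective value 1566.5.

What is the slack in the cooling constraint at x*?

cooling used = 6·22 + 1·31 = 163; slack = 163 − 163 = 0.

0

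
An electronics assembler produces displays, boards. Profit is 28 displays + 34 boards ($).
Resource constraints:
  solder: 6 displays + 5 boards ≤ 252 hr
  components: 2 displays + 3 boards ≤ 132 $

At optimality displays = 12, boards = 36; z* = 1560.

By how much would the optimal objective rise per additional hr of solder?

2

Both solder and components are binding at x*.
Dual feasibility on the basic columns requires 6·y_solder + 2·y_components = 28, 5·y_solder + 3·y_components = 34.
Solving: y_solder = 2, y_components = 8.
Shadow price of solder = 2.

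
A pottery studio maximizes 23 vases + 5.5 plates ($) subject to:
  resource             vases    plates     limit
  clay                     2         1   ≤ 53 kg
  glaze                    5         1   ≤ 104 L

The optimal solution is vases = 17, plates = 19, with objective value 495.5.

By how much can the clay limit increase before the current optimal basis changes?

51

Binding constraints: clay, glaze. The basis is B = [[2,1],[5,1]] with det -3.
Per unit increase in clay, x* moves by d = (-0.3333, 1.6667).
The basis stays optimal until vases reaches 0; allowable increase = 51 kg.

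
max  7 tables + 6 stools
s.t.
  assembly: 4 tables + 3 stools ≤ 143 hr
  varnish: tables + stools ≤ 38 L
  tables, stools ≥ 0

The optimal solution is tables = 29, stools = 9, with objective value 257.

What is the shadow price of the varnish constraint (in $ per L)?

3

At the optimum: assembly uses 143 of 143 (binding); varnish uses 38 of 38 (binding).
The binding rows give the dual system: 4·y_assembly + 1·y_varnish = 7 and 3·y_assembly + 1·y_varnish = 6.
Solving: y_assembly = 1, y_varnish = 3.
Shadow price of varnish = 3.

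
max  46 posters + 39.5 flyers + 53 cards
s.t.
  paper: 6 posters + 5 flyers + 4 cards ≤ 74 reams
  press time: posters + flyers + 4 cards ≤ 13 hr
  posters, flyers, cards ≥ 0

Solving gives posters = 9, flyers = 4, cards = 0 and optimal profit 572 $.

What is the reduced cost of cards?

-1

At the optimum: paper uses 74 of 74 (binding); press time uses 13 of 13 (binding).
Dual feasibility on the basic columns requires 6·y_paper + 1·y_press time = 46, 5·y_paper + 1·y_press time = 39.5.
Solving: y_paper = 6.5, y_press time = 7.
Reduced cost of cards: c₃ − yᵀa₃ = 53 − (6.5·4 + 7·4) = 53 − 54 = -1.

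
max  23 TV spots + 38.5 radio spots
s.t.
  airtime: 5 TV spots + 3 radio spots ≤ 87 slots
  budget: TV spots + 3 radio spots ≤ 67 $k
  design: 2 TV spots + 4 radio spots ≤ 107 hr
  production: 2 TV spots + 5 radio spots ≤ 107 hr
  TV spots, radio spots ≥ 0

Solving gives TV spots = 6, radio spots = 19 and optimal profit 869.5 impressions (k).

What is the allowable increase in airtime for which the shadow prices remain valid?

Binding constraints: airtime, production. The basis is B = [[5,3],[2,5]] with det 19.
Per unit increase in airtime, x* moves by d = (0.2632, -0.1053).
The basis stays optimal until radio spots reaches 0; allowable increase = 180.5 slots.

180.5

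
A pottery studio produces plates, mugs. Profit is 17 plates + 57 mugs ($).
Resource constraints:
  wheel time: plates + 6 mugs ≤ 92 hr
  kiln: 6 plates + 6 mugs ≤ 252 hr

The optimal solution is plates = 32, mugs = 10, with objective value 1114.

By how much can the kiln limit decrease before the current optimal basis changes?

160

Binding constraints: wheel time, kiln. The basis is B = [[1,6],[6,6]] with det -30.
Per unit decrease in kiln, x* moves by d = (-0.2, 0.0333).
The basis stays optimal until plates reaches 0; allowable decrease = 160 hr.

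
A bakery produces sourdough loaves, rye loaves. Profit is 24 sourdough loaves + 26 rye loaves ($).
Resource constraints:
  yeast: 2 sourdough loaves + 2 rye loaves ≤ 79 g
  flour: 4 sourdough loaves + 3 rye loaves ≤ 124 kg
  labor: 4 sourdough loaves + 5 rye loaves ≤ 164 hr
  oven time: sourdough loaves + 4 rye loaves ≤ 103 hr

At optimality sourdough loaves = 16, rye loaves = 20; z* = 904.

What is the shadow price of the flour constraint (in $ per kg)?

2

Binding: flour and labor. Non-binding: yeast (7 unused), oven time (7 unused).
By complementary slackness, y = 0 for the non-binding constraints.
Dual feasibility on the basic columns requires 4·y_flour + 4·y_labor = 24, 3·y_flour + 5·y_labor = 26.
This yields shadow prices y_flour = 2, y_labor = 4.
Shadow price of flour = 2.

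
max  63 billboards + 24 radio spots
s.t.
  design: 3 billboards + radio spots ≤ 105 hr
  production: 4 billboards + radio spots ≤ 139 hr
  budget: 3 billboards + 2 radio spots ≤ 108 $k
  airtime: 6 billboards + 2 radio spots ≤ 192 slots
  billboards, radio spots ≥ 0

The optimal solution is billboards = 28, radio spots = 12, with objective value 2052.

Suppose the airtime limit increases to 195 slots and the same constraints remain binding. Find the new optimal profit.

2079

At the optimum: design uses 96 of 105 (slack = 9); production uses 124 of 139 (slack = 15); budget uses 108 of 108 (binding); airtime uses 192 of 192 (binding).
By complementary slackness, y = 0 for the non-binding constraints.
The binding rows give the dual system: 3·y_budget + 6·y_airtime = 63 and 2·y_budget + 2·y_airtime = 24.
This yields shadow prices y_budget = 3, y_airtime = 9.
Δz = y_airtime·Δb = 9 × (3) = 27, so new z* = 2052 + 27 = 2079.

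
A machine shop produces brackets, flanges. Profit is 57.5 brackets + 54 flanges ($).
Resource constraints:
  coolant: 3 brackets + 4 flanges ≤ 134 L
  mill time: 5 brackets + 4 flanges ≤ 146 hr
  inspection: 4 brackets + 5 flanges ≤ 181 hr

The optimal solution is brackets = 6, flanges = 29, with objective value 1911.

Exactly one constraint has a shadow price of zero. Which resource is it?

inspection

coolant: 134/134 (binding)
mill time: 146/146 (binding)
inspection: 169/181 (slack 12)
By complementary slackness, a constraint with positive slack has shadow price 0 → inspection.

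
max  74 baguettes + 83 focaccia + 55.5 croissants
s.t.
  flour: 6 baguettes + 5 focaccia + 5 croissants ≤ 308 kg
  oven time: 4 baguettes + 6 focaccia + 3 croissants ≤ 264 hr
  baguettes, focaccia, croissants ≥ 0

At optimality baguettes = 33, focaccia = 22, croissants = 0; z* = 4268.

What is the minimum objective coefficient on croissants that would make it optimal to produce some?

Both flour and oven time are binding at x*.
From A_Bᵀ y = c: 6·y_flour + 4·y_oven time = 74; 5·y_flour + 6·y_oven time = 83.
Solving: y_flour = 7, y_oven time = 8.
croissants enters the basis when its profit ≥ yᵀa₃ = 7·5 + 8·3 = 59.

59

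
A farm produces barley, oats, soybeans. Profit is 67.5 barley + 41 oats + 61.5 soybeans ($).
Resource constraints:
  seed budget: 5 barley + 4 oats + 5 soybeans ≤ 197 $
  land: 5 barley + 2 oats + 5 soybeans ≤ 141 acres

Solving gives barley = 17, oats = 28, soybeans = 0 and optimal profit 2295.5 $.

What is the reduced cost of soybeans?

At the optimum: seed budget uses 197 of 197 (binding); land uses 141 of 141 (binding).
Dual feasibility on the basic columns requires 5·y_seed budget + 5·y_land = 67.5, 4·y_seed budget + 2·y_land = 41.
Solving: y_seed budget = 7, y_land = 6.5.
Reduced cost of soybeans: c₃ − yᵀa₃ = 61.5 − (7·5 + 6.5·5) = 61.5 − 67.5 = -6.

-6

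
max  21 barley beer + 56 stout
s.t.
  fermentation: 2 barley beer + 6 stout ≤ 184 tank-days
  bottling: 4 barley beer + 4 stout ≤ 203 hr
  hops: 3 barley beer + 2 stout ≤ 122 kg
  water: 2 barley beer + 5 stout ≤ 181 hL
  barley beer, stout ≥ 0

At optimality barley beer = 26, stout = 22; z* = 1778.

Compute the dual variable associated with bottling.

Check each constraint at x*: fermentation 184/184 (tight); bottling 192/203 (slack 11); hops 122/122 (tight); water 162/181 (slack 19).
Since bottling, water are not tight, their duals are 0.
Dual feasibility on the basic columns requires 2·y_fermentation + 3·y_hops = 21, 6·y_fermentation + 2·y_hops = 56.
Solving: y_fermentation = 9, y_hops = 1.
Shadow price of bottling = 0.

0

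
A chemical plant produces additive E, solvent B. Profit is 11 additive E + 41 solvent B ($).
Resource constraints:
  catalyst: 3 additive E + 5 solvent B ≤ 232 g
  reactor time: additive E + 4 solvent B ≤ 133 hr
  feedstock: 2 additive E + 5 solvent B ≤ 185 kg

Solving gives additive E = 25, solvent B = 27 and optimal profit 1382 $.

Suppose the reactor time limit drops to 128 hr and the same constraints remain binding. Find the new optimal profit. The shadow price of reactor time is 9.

Δb = -5, so new z* = 1382 + (9)·(-5) = 1382 − 45 = 1337.

1337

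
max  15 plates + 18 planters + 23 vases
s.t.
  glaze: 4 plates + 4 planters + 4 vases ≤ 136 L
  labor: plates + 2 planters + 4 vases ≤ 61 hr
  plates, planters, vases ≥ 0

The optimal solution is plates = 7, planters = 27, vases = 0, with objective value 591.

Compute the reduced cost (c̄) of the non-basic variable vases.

At the optimum: glaze uses 136 of 136 (binding); labor uses 61 of 61 (binding).
The binding rows give the dual system: 4·y_glaze + 1·y_labor = 15 and 4·y_glaze + 2·y_labor = 18.
Solving: y_glaze = 3, y_labor = 3.
Reduced cost of vases: c₃ − yᵀa₃ = 23 − (3·4 + 3·4) = 23 − 24 = -1.

-1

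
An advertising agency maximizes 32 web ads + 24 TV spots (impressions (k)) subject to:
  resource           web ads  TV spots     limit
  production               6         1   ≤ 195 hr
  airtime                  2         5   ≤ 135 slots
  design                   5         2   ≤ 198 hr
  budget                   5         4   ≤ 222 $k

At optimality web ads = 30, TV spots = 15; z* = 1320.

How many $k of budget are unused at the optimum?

12

budget used = 5·30 + 4·15 = 210; slack = 222 − 210 = 12.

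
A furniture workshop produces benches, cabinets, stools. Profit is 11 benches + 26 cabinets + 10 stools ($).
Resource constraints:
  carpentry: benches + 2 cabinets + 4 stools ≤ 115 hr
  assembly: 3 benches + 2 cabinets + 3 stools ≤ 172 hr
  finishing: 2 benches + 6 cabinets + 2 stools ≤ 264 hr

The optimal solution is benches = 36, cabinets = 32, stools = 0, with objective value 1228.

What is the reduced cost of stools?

Binding: assembly and finishing. Non-binding: carpentry (15 unused).
Slack constraints have shadow price 0 (complementary slackness).
From A_Bᵀ y = c: 3·y_assembly + 2·y_finishing = 11; 2·y_assembly + 6·y_finishing = 26.
→ y_assembly = 1 and y_finishing = 4.
Reduced cost of stools: c₃ − yᵀa₃ = 10 − (1·3 + 4·2) = 10 − 11 = -1.

-1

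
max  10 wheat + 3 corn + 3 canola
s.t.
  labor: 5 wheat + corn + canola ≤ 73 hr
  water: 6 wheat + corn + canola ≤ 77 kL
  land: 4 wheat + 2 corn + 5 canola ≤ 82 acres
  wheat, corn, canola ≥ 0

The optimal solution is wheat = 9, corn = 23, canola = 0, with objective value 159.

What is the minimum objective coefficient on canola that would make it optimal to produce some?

6

Check each constraint at x*: labor 68/73 (slack 5); water 77/77 (tight); land 82/82 (tight).
By complementary slackness, y = 0 for the non-binding constraint.
The binding rows give the dual system: 6·y_water + 4·y_land = 10 and 1·y_water + 2·y_land = 3.
This yields shadow prices y_water = 1, y_land = 1.
canola enters the basis when its profit ≥ yᵀa₃ = 1·1 + 1·5 = 6.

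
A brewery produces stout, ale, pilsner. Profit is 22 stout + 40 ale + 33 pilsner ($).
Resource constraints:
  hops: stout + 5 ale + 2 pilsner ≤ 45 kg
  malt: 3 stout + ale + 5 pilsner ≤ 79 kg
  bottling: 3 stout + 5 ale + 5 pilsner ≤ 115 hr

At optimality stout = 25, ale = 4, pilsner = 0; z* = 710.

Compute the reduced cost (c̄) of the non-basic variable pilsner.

Check each constraint at x*: hops 45/45 (tight); malt 79/79 (tight); bottling 95/115 (slack 20).
Since bottling is not tight, its dual is 0.
Dual feasibility on the basic columns requires 1·y_hops + 3·y_malt = 22, 5·y_hops + 1·y_malt = 40.
Solving: y_hops = 7, y_malt = 5.
Reduced cost of pilsner: c₃ − yᵀa₃ = 33 − (7·2 + 5·5) = 33 − 39 = -6.

-6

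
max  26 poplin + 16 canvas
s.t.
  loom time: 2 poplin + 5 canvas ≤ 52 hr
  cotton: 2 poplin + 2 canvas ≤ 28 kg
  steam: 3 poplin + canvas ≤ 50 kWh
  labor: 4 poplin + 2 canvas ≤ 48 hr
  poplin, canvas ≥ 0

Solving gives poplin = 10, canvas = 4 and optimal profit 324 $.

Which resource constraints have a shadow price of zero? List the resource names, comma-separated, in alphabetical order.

loom time: 40/52 (slack 12)
cotton: 28/28 (binding)
steam: 34/50 (slack 16)
labor: 48/48 (binding)
By complementary slackness, a constraint with positive slack has shadow price 0 → loom time, steam.

loom time, steam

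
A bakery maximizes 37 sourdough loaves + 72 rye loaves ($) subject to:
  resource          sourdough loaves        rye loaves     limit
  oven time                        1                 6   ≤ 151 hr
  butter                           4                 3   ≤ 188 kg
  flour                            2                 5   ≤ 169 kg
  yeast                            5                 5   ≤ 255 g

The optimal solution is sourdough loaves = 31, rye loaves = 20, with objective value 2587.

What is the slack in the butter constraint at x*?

4

butter used = 4·31 + 3·20 = 184; slack = 188 − 184 = 4.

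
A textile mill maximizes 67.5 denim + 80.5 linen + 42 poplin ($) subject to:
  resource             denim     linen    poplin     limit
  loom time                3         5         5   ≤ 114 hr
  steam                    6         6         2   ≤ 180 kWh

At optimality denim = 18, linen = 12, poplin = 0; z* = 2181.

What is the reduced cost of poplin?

-6.5

Both loom time and steam are binding at x*.
Dual feasibility on the basic columns requires 3·y_loom time + 6·y_steam = 67.5, 5·y_loom time + 6·y_steam = 80.5.
Solving: y_loom time = 6.5, y_steam = 8.
Reduced cost of poplin: c₃ − yᵀa₃ = 42 − (6.5·5 + 8·2) = 42 − 48.5 = -6.5.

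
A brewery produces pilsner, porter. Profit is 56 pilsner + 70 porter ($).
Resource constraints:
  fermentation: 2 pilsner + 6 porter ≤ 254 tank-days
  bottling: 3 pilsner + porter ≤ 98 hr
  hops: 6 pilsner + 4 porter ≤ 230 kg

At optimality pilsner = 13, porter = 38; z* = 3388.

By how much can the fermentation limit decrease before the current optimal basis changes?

98

Binding constraints: fermentation, hops. The basis is B = [[2,6],[6,4]] with det -28.
Per unit decrease in fermentation, x* moves by d = (0.1429, -0.2143).
The basis stays optimal until bottling becomes binding; allowable decrease = 98 tank-days.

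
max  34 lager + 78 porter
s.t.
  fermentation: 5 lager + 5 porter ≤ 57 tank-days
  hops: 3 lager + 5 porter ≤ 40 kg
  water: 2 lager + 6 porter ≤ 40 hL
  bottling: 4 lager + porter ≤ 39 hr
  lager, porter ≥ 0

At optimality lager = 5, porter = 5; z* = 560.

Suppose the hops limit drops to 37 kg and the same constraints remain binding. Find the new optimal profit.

542

At the optimum: fermentation uses 50 of 57 (slack = 7); hops uses 40 of 40 (binding); water uses 40 of 40 (binding); bottling uses 25 of 39 (slack = 14).
Slack constraints have shadow price 0 (complementary slackness).
Dual feasibility on the basic columns requires 3·y_hops + 2·y_water = 34, 5·y_hops + 6·y_water = 78.
This yields shadow prices y_hops = 6, y_water = 8.
Δz = y_hops·Δb = 6 × (-3) = -18, so new z* = 560 − 18 = 542.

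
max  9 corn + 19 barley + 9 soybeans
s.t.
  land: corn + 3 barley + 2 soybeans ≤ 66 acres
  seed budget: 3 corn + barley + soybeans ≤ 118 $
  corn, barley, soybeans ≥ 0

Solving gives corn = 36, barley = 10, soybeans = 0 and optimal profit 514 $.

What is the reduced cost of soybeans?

Check each constraint at x*: land 66/66 (tight); seed budget 118/118 (tight).
From A_Bᵀ y = c: 1·y_land + 3·y_seed budget = 9; 3·y_land + 1·y_seed budget = 19.
This yields shadow prices y_land = 6, y_seed budget = 1.
Reduced cost of soybeans: c₃ − yᵀa₃ = 9 − (6·2 + 1·1) = 9 − 13 = -4.

-4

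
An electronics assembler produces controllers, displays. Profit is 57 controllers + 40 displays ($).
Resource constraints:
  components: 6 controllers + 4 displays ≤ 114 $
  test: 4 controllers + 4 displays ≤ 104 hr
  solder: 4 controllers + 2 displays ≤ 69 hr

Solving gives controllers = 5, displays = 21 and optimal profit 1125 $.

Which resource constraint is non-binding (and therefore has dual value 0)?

solder

components: 114/114 (binding)
test: 104/104 (binding)
solder: 62/69 (slack 7)
By complementary slackness, a constraint with positive slack has shadow price 0 → solder.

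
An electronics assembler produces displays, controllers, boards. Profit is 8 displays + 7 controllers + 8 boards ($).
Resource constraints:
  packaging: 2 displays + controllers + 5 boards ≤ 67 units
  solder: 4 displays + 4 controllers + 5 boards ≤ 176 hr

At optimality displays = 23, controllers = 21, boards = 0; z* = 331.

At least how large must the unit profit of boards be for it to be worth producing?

12.5

At the optimum: packaging uses 67 of 67 (binding); solder uses 176 of 176 (binding).
The binding rows give the dual system: 2·y_packaging + 4·y_solder = 8 and 1·y_packaging + 4·y_solder = 7.
Solving: y_packaging = 1, y_solder = 1.5.
boards enters the basis when its profit ≥ yᵀa₃ = 1·5 + 1.5·5 = 12.5.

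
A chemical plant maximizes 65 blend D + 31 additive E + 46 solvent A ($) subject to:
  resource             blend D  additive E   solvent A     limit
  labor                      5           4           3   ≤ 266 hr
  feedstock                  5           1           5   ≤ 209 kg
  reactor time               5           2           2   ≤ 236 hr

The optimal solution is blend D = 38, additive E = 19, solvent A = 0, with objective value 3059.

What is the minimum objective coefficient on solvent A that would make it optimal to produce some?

53

Binding: labor and feedstock. Non-binding: reactor time (8 unused).
Since reactor time is not tight, its dual is 0.
From A_Bᵀ y = c: 5·y_labor + 5·y_feedstock = 65; 4·y_labor + 1·y_feedstock = 31.
→ y_labor = 6 and y_feedstock = 7.
solvent A enters the basis when its profit ≥ yᵀa₃ = 6·3 + 7·5 = 53.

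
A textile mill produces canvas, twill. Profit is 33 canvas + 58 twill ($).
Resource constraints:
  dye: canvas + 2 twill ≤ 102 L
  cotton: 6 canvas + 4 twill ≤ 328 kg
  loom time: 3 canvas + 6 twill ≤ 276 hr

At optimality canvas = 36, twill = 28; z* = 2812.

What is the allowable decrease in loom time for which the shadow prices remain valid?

112

Binding constraints: cotton, loom time. The basis is B = [[6,4],[3,6]] with det 24.
Per unit decrease in loom time, x* moves by d = (0.1667, -0.25).
The basis stays optimal until twill reaches 0; allowable decrease = 112 hr.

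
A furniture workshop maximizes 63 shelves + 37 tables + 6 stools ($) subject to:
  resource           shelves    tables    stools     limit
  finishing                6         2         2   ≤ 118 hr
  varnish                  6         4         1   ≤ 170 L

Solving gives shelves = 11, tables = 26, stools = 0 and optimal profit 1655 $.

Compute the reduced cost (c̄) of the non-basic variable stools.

-7

Check each constraint at x*: finishing 118/118 (tight); varnish 170/170 (tight).
From A_Bᵀ y = c: 6·y_finishing + 6·y_varnish = 63; 2·y_finishing + 4·y_varnish = 37.
This yields shadow prices y_finishing = 2.5, y_varnish = 8.
Reduced cost of stools: c₃ − yᵀa₃ = 6 − (2.5·2 + 8·1) = 6 − 13 = -7.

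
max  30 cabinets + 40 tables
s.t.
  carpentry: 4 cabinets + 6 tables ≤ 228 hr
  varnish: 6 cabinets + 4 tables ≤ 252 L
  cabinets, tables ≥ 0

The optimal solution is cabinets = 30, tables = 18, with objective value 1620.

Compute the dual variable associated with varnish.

Check each constraint at x*: carpentry 228/228 (tight); varnish 252/252 (tight).
The binding rows give the dual system: 4·y_carpentry + 6·y_varnish = 30 and 6·y_carpentry + 4·y_varnish = 40.
→ y_carpentry = 6 and y_varnish = 1.
Shadow price of varnish = 1.

1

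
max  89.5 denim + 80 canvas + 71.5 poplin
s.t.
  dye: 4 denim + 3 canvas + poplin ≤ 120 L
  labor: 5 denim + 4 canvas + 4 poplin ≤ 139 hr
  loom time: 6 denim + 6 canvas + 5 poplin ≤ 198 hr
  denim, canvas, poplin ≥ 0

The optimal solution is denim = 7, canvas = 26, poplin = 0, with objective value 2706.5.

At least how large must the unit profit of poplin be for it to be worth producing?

Check each constraint at x*: dye 106/120 (slack 14); labor 139/139 (tight); loom time 198/198 (tight).
Since dye is not tight, its dual is 0.
The binding rows give the dual system: 5·y_labor + 6·y_loom time = 89.5 and 4·y_labor + 6·y_loom time = 80.
This yields shadow prices y_labor = 9.5, y_loom time = 7.
poplin enters the basis when its profit ≥ yᵀa₃ = 9.5·4 + 7·5 = 73.

73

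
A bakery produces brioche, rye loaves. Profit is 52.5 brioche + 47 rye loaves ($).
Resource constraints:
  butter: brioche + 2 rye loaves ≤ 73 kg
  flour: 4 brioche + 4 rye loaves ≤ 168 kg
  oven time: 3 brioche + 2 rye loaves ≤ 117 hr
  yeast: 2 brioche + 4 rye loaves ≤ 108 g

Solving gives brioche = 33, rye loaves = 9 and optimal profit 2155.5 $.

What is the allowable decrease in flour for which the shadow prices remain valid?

Binding constraints: flour, oven time. The basis is B = [[4,4],[3,2]] with det -4.
Per unit decrease in flour, x* moves by d = (0.5, -0.75).
The basis stays optimal until rye loaves reaches 0; allowable decrease = 12 kg.

12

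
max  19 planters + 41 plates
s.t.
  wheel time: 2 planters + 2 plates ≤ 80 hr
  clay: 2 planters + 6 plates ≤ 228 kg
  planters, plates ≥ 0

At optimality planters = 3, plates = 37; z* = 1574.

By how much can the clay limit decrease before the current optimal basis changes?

148

Binding constraints: wheel time, clay. The basis is B = [[2,2],[2,6]] with det 8.
Per unit decrease in clay, x* moves by d = (0.25, -0.25).
The basis stays optimal until plates reaches 0; allowable decrease = 148 kg.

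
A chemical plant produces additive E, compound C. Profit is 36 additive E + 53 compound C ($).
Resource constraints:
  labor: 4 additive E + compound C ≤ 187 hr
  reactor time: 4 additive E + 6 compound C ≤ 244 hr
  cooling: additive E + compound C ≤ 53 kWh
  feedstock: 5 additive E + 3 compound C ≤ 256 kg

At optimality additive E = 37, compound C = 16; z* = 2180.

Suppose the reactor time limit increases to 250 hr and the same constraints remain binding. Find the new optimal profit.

2231

Check each constraint at x*: labor 164/187 (slack 23); reactor time 244/244 (tight); cooling 53/53 (tight); feedstock 233/256 (slack 23).
Since labor, feedstock are not tight, their duals are 0.
From A_Bᵀ y = c: 4·y_reactor time + 1·y_cooling = 36; 6·y_reactor time + 1·y_cooling = 53.
This yields shadow prices y_reactor time = 8.5, y_cooling = 2.
Δz = y_reactor time·Δb = 8.5 × (6) = 51, so new z* = 2180 + 51 = 2231.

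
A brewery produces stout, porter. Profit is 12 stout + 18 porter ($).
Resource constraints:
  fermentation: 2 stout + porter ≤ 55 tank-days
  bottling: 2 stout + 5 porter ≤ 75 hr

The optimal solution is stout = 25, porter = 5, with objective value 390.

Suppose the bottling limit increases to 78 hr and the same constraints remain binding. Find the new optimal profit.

399

Check each constraint at x*: fermentation 55/55 (tight); bottling 75/75 (tight).
Dual feasibility on the basic columns requires 2·y_fermentation + 2·y_bottling = 12, 1·y_fermentation + 5·y_bottling = 18.
This yields shadow prices y_fermentation = 3, y_bottling = 3.
Δz = y_bottling·Δb = 3 × (3) = 9, so new z* = 390 + 9 = 399.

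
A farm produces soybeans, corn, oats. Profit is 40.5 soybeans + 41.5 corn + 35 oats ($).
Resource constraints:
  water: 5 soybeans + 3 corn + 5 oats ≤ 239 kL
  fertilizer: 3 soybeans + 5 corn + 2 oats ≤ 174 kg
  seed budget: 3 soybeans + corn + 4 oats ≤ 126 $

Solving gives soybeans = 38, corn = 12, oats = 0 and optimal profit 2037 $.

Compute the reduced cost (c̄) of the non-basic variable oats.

Binding: fertilizer and seed budget. Non-binding: water (13 unused).
By complementary slackness, y = 0 for the non-binding constraint.
Dual feasibility on the basic columns requires 3·y_fertilizer + 3·y_seed budget = 40.5, 5·y_fertilizer + 1·y_seed budget = 41.5.
→ y_fertilizer = 7 and y_seed budget = 6.5.
Reduced cost of oats: c₃ − yᵀa₃ = 35 − (7·2 + 6.5·4) = 35 − 40 = -5.

-5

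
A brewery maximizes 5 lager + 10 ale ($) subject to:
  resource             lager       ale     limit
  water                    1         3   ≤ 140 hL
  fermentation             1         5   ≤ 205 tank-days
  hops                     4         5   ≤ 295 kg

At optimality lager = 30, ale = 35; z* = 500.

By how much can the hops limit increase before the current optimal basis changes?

37.5

Binding constraints: fermentation, hops. The basis is B = [[1,5],[4,5]] with det -15.
Per unit increase in hops, x* moves by d = (0.3333, -0.0667).
The basis stays optimal until water becomes binding; allowable increase = 37.5 kg.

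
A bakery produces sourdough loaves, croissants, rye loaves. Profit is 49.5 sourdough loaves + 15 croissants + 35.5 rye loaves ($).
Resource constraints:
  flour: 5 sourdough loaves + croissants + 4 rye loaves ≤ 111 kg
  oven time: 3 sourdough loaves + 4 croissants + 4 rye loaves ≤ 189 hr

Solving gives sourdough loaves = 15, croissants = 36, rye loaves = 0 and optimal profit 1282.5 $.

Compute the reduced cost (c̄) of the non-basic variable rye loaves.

At the optimum: flour uses 111 of 111 (binding); oven time uses 189 of 189 (binding).
From A_Bᵀ y = c: 5·y_flour + 3·y_oven time = 49.5; 1·y_flour + 4·y_oven time = 15.
→ y_flour = 9 and y_oven time = 1.5.
Reduced cost of rye loaves: c₃ − yᵀa₃ = 35.5 − (9·4 + 1.5·4) = 35.5 − 42 = -6.5.

-6.5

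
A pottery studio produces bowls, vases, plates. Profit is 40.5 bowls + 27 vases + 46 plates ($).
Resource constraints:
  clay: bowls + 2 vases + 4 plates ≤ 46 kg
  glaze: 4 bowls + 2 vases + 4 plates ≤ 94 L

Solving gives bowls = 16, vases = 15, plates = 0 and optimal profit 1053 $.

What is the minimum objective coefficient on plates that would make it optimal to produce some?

54

Both clay and glaze are binding at x*.
The binding rows give the dual system: 1·y_clay + 4·y_glaze = 40.5 and 2·y_clay + 2·y_glaze = 27.
→ y_clay = 4.5 and y_glaze = 9.
plates enters the basis when its profit ≥ yᵀa₃ = 4.5·4 + 9·4 = 54.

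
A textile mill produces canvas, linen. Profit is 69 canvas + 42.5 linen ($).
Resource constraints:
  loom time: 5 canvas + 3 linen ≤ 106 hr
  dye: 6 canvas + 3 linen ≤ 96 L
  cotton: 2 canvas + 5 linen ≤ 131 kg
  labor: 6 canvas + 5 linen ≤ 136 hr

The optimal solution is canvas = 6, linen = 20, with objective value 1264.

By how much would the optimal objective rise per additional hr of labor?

4

Check each constraint at x*: loom time 90/106 (slack 16); dye 96/96 (tight); cotton 112/131 (slack 19); labor 136/136 (tight).
By complementary slackness, y = 0 for the non-binding constraints.
Dual feasibility on the basic columns requires 6·y_dye + 6·y_labor = 69, 3·y_dye + 5·y_labor = 42.5.
This yields shadow prices y_dye = 7.5, y_labor = 4.
Shadow price of labor = 4.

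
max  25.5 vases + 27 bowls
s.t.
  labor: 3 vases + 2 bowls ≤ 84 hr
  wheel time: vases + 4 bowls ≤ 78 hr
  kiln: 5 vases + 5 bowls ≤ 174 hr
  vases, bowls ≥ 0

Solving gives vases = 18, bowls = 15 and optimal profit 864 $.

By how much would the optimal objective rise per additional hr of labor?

7.5

Check each constraint at x*: labor 84/84 (tight); wheel time 78/78 (tight); kiln 165/174 (slack 9).
Slack constraints have shadow price 0 (complementary slackness).
From A_Bᵀ y = c: 3·y_labor + 1·y_wheel time = 25.5; 2·y_labor + 4·y_wheel time = 27.
→ y_labor = 7.5 and y_wheel time = 3.
Shadow price of labor = 7.5.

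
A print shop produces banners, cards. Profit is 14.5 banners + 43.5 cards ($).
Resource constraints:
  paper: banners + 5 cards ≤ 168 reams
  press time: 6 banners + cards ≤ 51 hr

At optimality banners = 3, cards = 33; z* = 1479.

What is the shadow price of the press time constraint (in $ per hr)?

1

At the optimum: paper uses 168 of 168 (binding); press time uses 51 of 51 (binding).
From A_Bᵀ y = c: 1·y_paper + 6·y_press time = 14.5; 5·y_paper + 1·y_press time = 43.5.
Solving: y_paper = 8.5, y_press time = 1.
Shadow price of press time = 1.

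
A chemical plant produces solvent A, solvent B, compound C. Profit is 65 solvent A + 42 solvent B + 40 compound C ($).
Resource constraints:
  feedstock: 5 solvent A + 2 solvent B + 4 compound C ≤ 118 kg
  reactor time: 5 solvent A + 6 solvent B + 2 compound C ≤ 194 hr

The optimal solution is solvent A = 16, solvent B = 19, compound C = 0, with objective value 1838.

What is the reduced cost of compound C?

Check each constraint at x*: feedstock 118/118 (tight); reactor time 194/194 (tight).
Dual feasibility on the basic columns requires 5·y_feedstock + 5·y_reactor time = 65, 2·y_feedstock + 6·y_reactor time = 42.
Solving: y_feedstock = 9, y_reactor time = 4.
Reduced cost of compound C: c₃ − yᵀa₃ = 40 − (9·4 + 4·2) = 40 − 44 = -4.

-4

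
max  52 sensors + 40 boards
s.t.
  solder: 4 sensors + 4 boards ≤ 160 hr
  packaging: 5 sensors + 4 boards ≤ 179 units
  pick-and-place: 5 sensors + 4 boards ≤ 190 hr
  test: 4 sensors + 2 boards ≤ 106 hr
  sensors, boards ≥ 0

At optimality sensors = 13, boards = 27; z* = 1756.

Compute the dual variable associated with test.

Binding: solder and test. Non-binding: packaging (6 unused), pick-and-place (17 unused).
Slack constraints have shadow price 0 (complementary slackness).
Dual feasibility on the basic columns requires 4·y_solder + 4·y_test = 52, 4·y_solder + 2·y_test = 40.
This yields shadow prices y_solder = 7, y_test = 6.
Shadow price of test = 6.

6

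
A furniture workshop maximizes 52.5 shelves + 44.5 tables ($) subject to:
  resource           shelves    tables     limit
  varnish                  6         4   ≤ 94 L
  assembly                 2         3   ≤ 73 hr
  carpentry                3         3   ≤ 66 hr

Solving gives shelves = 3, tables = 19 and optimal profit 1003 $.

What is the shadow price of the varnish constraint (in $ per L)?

4

Check each constraint at x*: varnish 94/94 (tight); assembly 63/73 (slack 10); carpentry 66/66 (tight).
By complementary slackness, y = 0 for the non-binding constraint.
Dual feasibility on the basic columns requires 6·y_varnish + 3·y_carpentry = 52.5, 4·y_varnish + 3·y_carpentry = 44.5.
Solving: y_varnish = 4, y_carpentry = 9.5.
Shadow price of varnish = 4.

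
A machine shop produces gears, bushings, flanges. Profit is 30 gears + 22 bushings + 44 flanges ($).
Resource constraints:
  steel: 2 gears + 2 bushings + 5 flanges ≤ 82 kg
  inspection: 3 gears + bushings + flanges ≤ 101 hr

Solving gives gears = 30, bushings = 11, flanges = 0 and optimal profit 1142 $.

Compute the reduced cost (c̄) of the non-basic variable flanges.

Both steel and inspection are binding at x*.
From A_Bᵀ y = c: 2·y_steel + 3·y_inspection = 30; 2·y_steel + 1·y_inspection = 22.
This yields shadow prices y_steel = 9, y_inspection = 4.
Reduced cost of flanges: c₃ − yᵀa₃ = 44 − (9·5 + 4·1) = 44 − 49 = -5.

-5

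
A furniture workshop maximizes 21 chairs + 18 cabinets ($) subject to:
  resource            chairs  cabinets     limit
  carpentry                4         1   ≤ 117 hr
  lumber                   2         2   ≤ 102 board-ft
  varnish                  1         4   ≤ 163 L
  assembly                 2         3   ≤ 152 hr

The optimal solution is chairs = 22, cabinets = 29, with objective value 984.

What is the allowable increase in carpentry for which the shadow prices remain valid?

Binding constraints: carpentry, lumber. The basis is B = [[4,1],[2,2]] with det 6.
Per unit increase in carpentry, x* moves by d = (0.3333, -0.3333).
The basis stays optimal until cabinets reaches 0; allowable increase = 87 hr.

87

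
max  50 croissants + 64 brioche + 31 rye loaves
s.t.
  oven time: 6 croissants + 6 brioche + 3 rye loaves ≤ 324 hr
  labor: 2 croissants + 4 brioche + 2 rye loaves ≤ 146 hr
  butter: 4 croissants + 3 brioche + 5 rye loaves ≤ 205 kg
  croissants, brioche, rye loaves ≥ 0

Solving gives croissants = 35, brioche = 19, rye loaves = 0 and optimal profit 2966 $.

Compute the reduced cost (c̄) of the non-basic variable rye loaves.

-1

Binding: oven time and labor. Non-binding: butter (8 unused).
By complementary slackness, y = 0 for the non-binding constraint.
The binding rows give the dual system: 6·y_oven time + 2·y_labor = 50 and 6·y_oven time + 4·y_labor = 64.
→ y_oven time = 6 and y_labor = 7.
Reduced cost of rye loaves: c₃ − yᵀa₃ = 31 − (6·3 + 7·2) = 31 − 32 = -1.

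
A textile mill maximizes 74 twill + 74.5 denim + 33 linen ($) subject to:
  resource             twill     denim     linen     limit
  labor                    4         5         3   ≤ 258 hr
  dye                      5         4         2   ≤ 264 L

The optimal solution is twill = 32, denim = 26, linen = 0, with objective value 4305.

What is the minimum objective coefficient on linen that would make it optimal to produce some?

At the optimum: labor uses 258 of 258 (binding); dye uses 264 of 264 (binding).
The binding rows give the dual system: 4·y_labor + 5·y_dye = 74 and 5·y_labor + 4·y_dye = 74.5.
→ y_labor = 8.5 and y_dye = 8.
linen enters the basis when its profit ≥ yᵀa₃ = 8.5·3 + 8·2 = 41.5.

41.5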